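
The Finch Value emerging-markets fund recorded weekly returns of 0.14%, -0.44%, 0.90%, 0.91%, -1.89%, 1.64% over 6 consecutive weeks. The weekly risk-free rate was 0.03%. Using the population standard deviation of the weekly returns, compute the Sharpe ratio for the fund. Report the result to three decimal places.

r̄ = (0.14 − 0.44 + 0.9 + 0.91 − 1.89 + 1.64) / 6 = 0.2100%
Σ(r − r̄)² = (0.14 − 0.2100)² + (-0.44 − 0.2100)² + … = 7.8484
population σ = √(7.8484 / 6) = √1.3081 = 1.1437%
Sharpe = (r̄ − rf) / σ = (0.2100 − 0.03) / 1.1437 = 0.1800 / 1.1437 = 0.1574

0.157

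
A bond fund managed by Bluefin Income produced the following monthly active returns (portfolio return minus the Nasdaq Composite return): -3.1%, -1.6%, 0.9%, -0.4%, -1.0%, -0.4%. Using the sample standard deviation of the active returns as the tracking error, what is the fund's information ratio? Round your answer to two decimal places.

-0.69

r̄ = (-3.1 − 1.6 + 0.9 − 0.4 − 1 − 0.4) / 6 = -5.60 / 6 = -0.9333%
Sample std dev = √[9.0733 / 5] = 1.3471%
IR = r̄ / tracking error = -0.9333 / 1.3471 = -0.6928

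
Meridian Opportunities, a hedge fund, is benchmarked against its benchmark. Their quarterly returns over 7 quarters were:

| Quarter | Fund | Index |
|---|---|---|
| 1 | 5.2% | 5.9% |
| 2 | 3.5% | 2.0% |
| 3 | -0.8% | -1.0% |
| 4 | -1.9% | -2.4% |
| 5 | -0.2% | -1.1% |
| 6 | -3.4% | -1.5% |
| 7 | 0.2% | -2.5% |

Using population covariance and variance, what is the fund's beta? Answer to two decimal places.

r̄p = 0.3714%,  r̄m = -0.0857%
Cov = Σ(rp − r̄p)(rm − r̄m) / 7 = 6.8690
Var(rm) = Σ(rm − r̄m)² / 7 = 7.8898
β = Cov / Var = 6.8690 / 7.8898 = 0.8706

0.87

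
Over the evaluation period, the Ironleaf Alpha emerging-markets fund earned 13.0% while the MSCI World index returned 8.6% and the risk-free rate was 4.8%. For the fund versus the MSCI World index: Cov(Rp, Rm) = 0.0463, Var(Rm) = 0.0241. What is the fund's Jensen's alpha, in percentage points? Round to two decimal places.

0.90

β = Cov / Var = 0.0463 / 0.0241 = 1.9212
E[R] = Rf + β(Rm − Rf) = 4.8% + 1.9212 × (8.6% − 4.8%) = 12.1006%
α = Rp − E[R] = 13.0% − 12.1006% = 0.8994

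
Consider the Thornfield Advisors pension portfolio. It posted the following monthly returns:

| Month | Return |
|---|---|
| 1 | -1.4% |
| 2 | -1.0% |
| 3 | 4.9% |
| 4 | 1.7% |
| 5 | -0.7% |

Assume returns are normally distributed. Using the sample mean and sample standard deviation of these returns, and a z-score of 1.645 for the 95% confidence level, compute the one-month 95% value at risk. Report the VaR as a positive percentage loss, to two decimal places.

3.64

μ = (-1.4 − 1 + 4.9 + 1.7 − 0.7) / 5 = 3.50 / 5 = 0.7000%
Σ(r − μ)² = (-1.4 − 0.7000)² + (-1 − 0.7000)² + … = 27.9000
sample σ = √(27.9000 / 4) = √6.9750 = 2.6410%
VaR = −(μ − z·σ) = −(0.7000 − 1.645 × 2.6410) = −(-3.6444) = 3.6444%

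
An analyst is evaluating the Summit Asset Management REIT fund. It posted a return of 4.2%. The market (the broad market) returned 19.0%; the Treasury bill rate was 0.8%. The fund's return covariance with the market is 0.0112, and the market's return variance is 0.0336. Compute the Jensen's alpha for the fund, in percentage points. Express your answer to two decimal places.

-2.67

β = Cov / Var = 0.0112 / 0.0336 = 0.3333
E[R] = Rf + β(Rm − Rf) = 0.8% + 0.3333 × (19.0% − 0.8%) = 6.8661%
α = Rp − E[R] = 4.2% − 6.8661% = -2.6661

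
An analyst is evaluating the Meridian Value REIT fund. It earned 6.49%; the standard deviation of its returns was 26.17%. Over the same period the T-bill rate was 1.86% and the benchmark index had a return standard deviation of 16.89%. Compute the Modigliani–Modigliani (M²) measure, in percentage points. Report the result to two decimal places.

4.85

Sharpe = (Rp − Rf) / σp = (6.49% − 1.86%) / 26.17% = 0.1769
M² = Rf + Sharpe × σm = 1.86% + 0.1769 × 16.89% = 4.8478%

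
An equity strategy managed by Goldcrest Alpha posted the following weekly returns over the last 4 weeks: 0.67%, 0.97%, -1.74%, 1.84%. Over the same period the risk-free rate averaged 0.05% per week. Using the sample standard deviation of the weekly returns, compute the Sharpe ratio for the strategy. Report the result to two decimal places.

0.25

Mean return r̄ = 1.740 / 4 = 0.4350%
Σ(r − r̄)² = 7.0461; sample σ = √(7.0461/3) = 1.5325%
Sharpe = (r̄ − rf) / σ = (0.4350 − 0.05) / 1.5325 = 0.3850 / 1.5325 = 0.2512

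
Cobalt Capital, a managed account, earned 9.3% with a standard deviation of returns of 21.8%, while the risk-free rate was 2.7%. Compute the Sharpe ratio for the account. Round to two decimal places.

Sharpe = (Rp − Rf) / σp = (9.3% − 2.7%) / 21.8% = 6.60% / 21.8% = 0.3028

0.30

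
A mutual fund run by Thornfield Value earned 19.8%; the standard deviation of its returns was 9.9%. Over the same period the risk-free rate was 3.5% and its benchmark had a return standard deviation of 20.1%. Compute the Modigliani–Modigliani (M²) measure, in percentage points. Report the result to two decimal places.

36.59

Sharpe = (Rp − Rf) / σp = (19.8% − 3.5%) / 9.9% = 1.6465
M² = Rf + Sharpe × σm = 3.5% + 1.6465 × 20.1% = 36.5947%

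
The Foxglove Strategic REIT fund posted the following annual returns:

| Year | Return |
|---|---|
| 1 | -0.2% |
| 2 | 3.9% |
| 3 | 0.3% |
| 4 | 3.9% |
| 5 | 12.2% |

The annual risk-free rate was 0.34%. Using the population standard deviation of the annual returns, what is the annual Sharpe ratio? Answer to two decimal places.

r̄ = (-0.2 + 3.9 + 0.3 + 3.9 + 12.2) / 5 = 20.10 / 5 = 4.0200%
Σ(r − r̄)² = 98.5880; population σ = √(98.5880/5) = 4.4405%
Sharpe = (r̄ − rf) / σ = (4.0200 − 0.34) / 4.4405 = 3.6800 / 4.4405 = 0.8287

0.83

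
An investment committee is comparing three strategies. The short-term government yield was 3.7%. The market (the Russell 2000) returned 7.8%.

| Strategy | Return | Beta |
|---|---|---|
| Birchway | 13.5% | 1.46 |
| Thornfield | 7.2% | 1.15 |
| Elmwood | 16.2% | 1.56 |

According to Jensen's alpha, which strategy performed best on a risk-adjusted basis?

Birchway: α = 13.5% − [3.7% + 1.46 × (7.8% − 3.7%)] = 3.814
Thornfield: α = 7.2% − [3.7% + 1.15 × (7.8% − 3.7%)] = -1.215
Elmwood: α = 16.2% − [3.7% + 1.56 × (7.8% − 3.7%)] = 6.104
Highest: Elmwood (6.104).

Elmwood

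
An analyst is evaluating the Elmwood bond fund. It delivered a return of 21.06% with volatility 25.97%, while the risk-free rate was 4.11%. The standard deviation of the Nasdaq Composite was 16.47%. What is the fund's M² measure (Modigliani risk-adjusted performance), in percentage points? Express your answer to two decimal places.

14.86

Sharpe = (Rp − Rf) / σp = (21.06% − 4.11%) / 25.97% = 0.6527
M² = Rf + Sharpe × σm = 4.11% + 0.6527 × 16.47% = 14.8600%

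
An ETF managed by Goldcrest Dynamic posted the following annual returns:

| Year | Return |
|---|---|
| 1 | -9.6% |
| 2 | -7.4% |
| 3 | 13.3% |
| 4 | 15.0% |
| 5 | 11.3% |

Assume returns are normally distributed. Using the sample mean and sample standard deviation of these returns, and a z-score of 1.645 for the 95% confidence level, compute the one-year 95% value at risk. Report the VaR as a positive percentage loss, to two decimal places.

r̄ = (-9.6 − 7.4 + 13.3 + 15 + 11.3) / 5 = 4.5200%
Sample σ = √[Σ(r − r̄)² / 4] = √[574.3480 / 4] = √143.5870 = 11.9828%
VaR = −(r̄ − z·σ) = −(4.5200 − 1.645 × 11.9828) = −(-15.1917) = 15.1917%

15.19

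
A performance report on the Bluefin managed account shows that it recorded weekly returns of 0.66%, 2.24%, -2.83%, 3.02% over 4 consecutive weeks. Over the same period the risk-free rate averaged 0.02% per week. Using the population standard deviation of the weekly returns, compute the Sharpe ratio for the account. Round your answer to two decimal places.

0.33

r̄ = (0.66 + 2.24 − 2.83 + 3.02) / 4 = 3.090 / 4 = 0.7725%
Σ(r − r̄)² = 20.1955; population σ = √(20.1955/4) = 2.2470%
Sharpe = (r̄ − rf) / σ = (0.7725 − 0.02) / 2.2470 = 0.7525 / 2.2470 = 0.3349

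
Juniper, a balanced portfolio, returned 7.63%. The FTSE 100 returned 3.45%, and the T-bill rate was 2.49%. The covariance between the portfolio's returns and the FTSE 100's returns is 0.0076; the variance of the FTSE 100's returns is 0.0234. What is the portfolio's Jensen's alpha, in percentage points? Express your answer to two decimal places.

4.83

β = Cov / Var = 0.0076 / 0.0234 = 0.3248
E[R] = Rf + β(Rm − Rf) = 2.49% + 0.3248 × (3.45% − 2.49%) = 2.8018%
α = Rp − E[R] = 7.63% − 2.8018% = 4.8282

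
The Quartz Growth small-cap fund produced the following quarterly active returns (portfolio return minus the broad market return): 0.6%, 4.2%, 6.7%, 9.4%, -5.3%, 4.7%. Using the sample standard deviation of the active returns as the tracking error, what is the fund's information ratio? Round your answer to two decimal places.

r̄ = (0.6 + 4.2 + 6.7 + 9.4 − 5.3 + 4.7) / 6 = 20.30 / 6 = 3.3833%
Sample std dev = √[132.7483 / 5] = 5.1526%
IR = r̄ / tracking error = 3.3833 / 5.1526 = 0.6566

0.66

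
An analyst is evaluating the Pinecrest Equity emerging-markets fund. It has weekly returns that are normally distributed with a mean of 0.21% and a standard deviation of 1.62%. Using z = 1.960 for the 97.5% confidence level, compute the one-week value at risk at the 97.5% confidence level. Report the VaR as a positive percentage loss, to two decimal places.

VaR (as % loss) = −(μ − z·σ) = −(0.21% − 1.960 × 1.62%) = −(-2.9652%) = 2.9652%

2.97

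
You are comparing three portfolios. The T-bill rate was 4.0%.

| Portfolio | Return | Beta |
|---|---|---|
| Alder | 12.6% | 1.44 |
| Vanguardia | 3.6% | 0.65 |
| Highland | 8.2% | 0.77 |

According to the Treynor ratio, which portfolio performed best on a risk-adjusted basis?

Alder: Treynor = (12.6% − 4.0%) / 1.44 = 5.972
Vanguardia: Treynor = (3.6% − 4.0%) / 0.65 = -0.615
Highland: Treynor = (8.2% − 4.0%) / 0.77 = 5.455
Highest: Alder (5.972).

Alder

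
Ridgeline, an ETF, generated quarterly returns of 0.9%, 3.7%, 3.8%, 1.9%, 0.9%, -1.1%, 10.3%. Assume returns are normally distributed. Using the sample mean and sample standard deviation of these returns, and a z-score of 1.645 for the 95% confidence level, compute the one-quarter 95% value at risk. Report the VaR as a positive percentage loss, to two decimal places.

r̄ = (0.9 + 3.7 + 3.8 + 1.9 + 0.9 − 1.1 + 10.3) / 7 = 20.40 / 7 = 2.9143%
Σ(r − r̄)² = (0.9 − 2.9143)² + (3.7 − 2.9143)² + … = 81.2086
sample σ = √(81.2086 / 6) = √13.5348 = 3.6790%
VaR = −(r̄ − z·σ) = −(2.9143 − 1.645 × 3.6790) = −(-3.1377) = 3.1377%

3.14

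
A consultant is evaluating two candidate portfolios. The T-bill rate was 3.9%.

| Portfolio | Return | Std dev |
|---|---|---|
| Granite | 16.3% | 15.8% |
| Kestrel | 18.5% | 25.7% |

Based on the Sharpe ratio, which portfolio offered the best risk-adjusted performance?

Granite

Granite: Sharpe ratio = (16.3% − 3.9%) / 15.8% = 0.785
Kestrel: Sharpe ratio = (18.5% − 3.9%) / 25.7% = 0.568
Highest: Granite (0.785).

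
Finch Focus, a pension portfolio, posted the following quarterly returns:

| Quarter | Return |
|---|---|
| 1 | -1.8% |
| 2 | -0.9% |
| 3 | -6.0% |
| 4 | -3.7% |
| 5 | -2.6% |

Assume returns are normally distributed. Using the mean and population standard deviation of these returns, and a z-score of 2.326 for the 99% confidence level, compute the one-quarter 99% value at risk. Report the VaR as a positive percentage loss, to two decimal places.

7.10

r̄ = (-1.8 − 0.9 − 6 − 3.7 − 2.6) / 5 = -3.0000%
Population σ = √[Σ(r − r̄)² / 5] = √[15.5000 / 5] = √3.1000 = 1.7607%
VaR = −(r̄ − z·σ) = −(-3.0000 − 2.326 × 1.7607) = −(-7.0954) = 7.0954%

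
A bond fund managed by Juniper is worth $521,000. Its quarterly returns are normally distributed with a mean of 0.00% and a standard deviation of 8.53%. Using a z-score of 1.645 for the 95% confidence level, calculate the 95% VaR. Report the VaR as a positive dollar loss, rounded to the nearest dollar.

$73,106

Return at the 95% tail: μ − z·σ = 0.00% − 1.645 × 8.53% = 0 − 14.03185 = -14.03185%
VaR = −(-14.03185%) × $521,000 = 14.03185% × $521,000 = $73,106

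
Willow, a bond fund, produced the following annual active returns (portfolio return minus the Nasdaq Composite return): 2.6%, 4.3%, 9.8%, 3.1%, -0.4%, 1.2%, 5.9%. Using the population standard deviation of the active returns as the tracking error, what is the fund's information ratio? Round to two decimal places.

Mean return r̄ = 26.50 / 7 = 3.7857%
Population std dev = √[66.9886 / 7] = 3.0935%
IR = r̄ / tracking error = 3.7857 / 3.0935 = 1.2238

1.22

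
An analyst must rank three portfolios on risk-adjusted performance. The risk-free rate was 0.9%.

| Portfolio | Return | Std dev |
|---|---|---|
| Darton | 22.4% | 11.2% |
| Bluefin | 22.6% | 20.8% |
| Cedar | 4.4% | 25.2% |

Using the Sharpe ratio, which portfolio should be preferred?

Darton: Sharpe ratio = (22.4% − 0.9%) / 11.2% = 1.920
Bluefin: Sharpe ratio = (22.6% − 0.9%) / 20.8% = 1.043
Cedar: Sharpe ratio = (4.4% − 0.9%) / 25.2% = 0.139
Highest: Darton (1.920).

Darton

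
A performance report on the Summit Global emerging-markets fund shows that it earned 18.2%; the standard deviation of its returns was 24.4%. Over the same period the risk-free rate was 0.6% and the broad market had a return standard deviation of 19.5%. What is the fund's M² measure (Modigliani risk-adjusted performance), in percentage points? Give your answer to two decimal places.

14.67

Sharpe = (Rp − Rf) / σp = (18.2% − 0.6%) / 24.4% = 0.7213
M² = Rf + Sharpe × σm = 0.6% + 0.7213 × 19.5% = 14.6654%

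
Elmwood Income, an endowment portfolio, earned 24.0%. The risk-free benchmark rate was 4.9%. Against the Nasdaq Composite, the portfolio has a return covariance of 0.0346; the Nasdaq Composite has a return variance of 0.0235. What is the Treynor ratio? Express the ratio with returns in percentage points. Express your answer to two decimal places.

12.97

β = Cov / Var = 0.0346 / 0.0235 = 1.4723
Treynor = (Rp − Rf) / β = (24.0% − 4.9%) / 1.4723 = 19.10 / 1.4723 = 12.9729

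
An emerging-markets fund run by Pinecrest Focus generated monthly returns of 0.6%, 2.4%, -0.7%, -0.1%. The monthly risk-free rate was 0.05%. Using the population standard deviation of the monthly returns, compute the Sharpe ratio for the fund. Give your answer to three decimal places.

μ = (0.6 + 2.4 − 0.7 − 0.1) / 4 = 0.5500%
Σ(r − μ)² = 5.4100; population σ = √(5.4100/4) = 1.1630%
Sharpe = (μ − rf) / σ = (0.5500 − 0.05) / 1.1630 = 0.5000 / 1.1630 = 0.4299

0.430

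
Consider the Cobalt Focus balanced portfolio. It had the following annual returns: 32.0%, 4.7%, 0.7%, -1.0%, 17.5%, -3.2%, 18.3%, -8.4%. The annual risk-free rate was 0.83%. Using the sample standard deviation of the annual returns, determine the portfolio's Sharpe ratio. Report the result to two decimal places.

r̄ = (32 + 4.7 + 0.7 − 1 + 17.5 − 3.2 + 18.3 − 8.4) / 8 = 7.5750%
Σ(r − r̄)² = (32 − 7.5750)² + (4.7 − 7.5750)² + (0.7 − 7.5750)² + … = 1310.4750
σ = √[1310.4750 / 7] = 13.6825%
Sharpe = (r̄ − rf) / σ = (7.5750 − 0.83) / 13.6825 = 6.7450 / 13.6825 = 0.4930

0.49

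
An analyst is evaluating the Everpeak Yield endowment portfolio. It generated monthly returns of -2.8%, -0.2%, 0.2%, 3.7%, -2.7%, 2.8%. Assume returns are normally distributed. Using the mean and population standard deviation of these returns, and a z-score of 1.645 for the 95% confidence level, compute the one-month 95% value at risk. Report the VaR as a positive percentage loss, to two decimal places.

r̄ = (-2.8 − 0.2 + 0.2 + 3.7 − 2.7 + 2.8) / 6 = 0.1667%
Population σ = √[Σ(r − r̄)² / 6] = √[36.5733 / 6] = √6.0956 = 2.4689%
VaR = −(r̄ − z·σ) = −(0.1667 − 1.645 × 2.4689) = −(-3.8946) = 3.8946%

3.89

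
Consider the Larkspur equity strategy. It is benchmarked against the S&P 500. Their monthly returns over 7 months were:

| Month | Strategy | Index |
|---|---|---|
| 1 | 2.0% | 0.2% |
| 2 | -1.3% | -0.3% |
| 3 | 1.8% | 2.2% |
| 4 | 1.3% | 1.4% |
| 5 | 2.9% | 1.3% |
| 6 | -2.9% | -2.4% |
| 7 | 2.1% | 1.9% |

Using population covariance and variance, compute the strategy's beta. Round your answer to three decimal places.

r̄p = 0.8429%,  r̄m = 0.6143%
Cov = Σ(rp − r̄p)(rm − r̄m) / 7 = 2.5237
Var(rm) = Σ(rm − r̄m)² / 7 = 2.1927
β = Cov / Var = 2.5237 / 2.1927 = 1.1510

1.151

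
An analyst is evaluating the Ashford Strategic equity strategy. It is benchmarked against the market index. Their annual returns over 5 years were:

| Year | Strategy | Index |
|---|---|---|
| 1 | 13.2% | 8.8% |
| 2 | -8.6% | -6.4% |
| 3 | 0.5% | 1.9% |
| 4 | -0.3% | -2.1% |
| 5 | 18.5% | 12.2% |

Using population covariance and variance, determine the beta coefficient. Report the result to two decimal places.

r̄p = 4.6600%,  r̄m = 2.8800%
Cov = Σ(rp − r̄p)(rm − r̄m) / 5 = 66.2752
Var(rm) = Σ(rm − r̄m)² / 5 = 46.7576
β = Cov / Var = 66.2752 / 46.7576 = 1.4174

1.42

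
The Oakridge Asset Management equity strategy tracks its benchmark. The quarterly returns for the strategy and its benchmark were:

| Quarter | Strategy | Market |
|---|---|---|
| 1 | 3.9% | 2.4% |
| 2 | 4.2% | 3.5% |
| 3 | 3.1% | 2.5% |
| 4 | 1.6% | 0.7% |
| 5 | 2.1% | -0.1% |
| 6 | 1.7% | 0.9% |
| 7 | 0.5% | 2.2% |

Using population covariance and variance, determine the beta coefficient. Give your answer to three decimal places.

0.610

r̄p = 2.4429%,  r̄m = 1.7286%
Cov = Σ(rp − r̄p)(rm − r̄m) / 7 = 0.8273
Var(rm) = Σ(rm − r̄m)² / 7 = 1.3563
β = Cov / Var = 0.8273 / 1.3563 = 0.6100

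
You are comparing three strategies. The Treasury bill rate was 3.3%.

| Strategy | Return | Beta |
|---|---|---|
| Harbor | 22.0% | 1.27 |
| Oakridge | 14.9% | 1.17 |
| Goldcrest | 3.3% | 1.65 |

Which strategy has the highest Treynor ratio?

Harbor: Treynor = (22.0% − 3.3%) / 1.27 = 14.724
Oakridge: Treynor = (14.9% − 3.3%) / 1.17 = 9.915
Goldcrest: Treynor = (3.3% − 3.3%) / 1.65 = 0.000
Highest: Harbor (14.724).

Harbor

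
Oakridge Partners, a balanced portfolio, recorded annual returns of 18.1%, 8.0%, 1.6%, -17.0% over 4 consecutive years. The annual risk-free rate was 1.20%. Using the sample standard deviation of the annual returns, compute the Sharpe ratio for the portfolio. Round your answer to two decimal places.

Mean return r̄ = 10.70 / 4 = 2.6750%
Σ(r − r̄)² = 654.5475; sample σ = √(654.5475/3) = 14.7710%
Sharpe = (r̄ − rf) / σ = (2.6750 − 1.2) / 14.7710 = 1.4750 / 14.7710 = 0.0999

0.10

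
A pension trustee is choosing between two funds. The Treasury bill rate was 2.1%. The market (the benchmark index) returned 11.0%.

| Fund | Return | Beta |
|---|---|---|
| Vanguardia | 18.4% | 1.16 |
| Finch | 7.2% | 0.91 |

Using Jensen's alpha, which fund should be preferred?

Vanguardia: α = 18.4% − [2.1% + 1.16 × (11.0% − 2.1%)] = 5.976
Finch: α = 7.2% − [2.1% + 0.91 × (11.0% − 2.1%)] = -2.999
Highest: Vanguardia (5.976).

Vanguardia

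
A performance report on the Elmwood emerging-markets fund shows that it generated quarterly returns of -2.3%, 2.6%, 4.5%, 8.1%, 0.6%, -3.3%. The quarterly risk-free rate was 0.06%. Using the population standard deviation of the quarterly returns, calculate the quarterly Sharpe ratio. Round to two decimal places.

0.42

μ = (-2.3 + 2.6 + 4.5 + 8.1 + 0.6 − 3.3) / 6 = 1.7000%
Σ(r − μ)² = (-2.3 − 1.7000)² + (2.6 − 1.7000)² + … = 91.8200
σ = √[91.8200 / 6] = 3.9119%
Sharpe = (μ − rf) / σ = (1.7000 − 0.06) / 3.9119 = 1.6400 / 3.9119 = 0.4192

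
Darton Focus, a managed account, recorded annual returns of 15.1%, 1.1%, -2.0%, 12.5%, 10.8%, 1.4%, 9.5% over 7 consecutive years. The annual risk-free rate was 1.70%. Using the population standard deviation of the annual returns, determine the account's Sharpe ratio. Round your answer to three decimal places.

0.850

r̄ = (15.1 + 1.1 − 2 + 12.5 + 10.8 + 1.4 + 9.5) / 7 = 48.40 / 7 = 6.9143%
Σ(r − r̄)² = (15.1 − 6.9143)² + (1.1 − 6.9143)² + (-2 − 6.9143)² + … = 263.6686
σ = √[263.6686 / 7] = 6.1373%
Sharpe = (r̄ − rf) / σ = (6.9143 − 1.7) / 6.1373 = 5.2143 / 6.1373 = 0.8496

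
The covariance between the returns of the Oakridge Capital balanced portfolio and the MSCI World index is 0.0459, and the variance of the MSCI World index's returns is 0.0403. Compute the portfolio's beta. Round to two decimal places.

1.14

β = Cov(Rp, Rm) / Var(Rm) = 0.0459 / 0.0403 = 1.1390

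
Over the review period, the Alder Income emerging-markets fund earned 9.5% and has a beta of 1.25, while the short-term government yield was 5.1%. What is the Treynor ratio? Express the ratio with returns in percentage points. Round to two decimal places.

3.52

Treynor = (Rp − Rf) / β = (9.5% − 5.1%) / 1.25 = 4.40 / 1.25 = 3.5200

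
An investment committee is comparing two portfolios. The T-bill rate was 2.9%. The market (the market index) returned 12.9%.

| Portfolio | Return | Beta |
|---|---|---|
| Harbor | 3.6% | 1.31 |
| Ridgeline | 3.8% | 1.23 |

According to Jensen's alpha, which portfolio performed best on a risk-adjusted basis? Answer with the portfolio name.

Ridgeline

Harbor: α = 3.6% − [2.9% + 1.31 × (12.9% − 2.9%)] = -12.400
Ridgeline: α = 3.8% − [2.9% + 1.23 × (12.9% − 2.9%)] = -11.400
Highest: Ridgeline (-11.400).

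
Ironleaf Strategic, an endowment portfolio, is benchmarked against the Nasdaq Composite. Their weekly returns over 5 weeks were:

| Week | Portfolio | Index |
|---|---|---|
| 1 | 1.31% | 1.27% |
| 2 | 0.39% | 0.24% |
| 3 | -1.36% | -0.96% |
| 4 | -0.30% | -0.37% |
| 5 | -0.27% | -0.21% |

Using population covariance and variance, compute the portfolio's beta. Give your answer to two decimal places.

r̄p = -0.0460%,  r̄m = -0.0060%
Cov = Σ(rp − r̄p)(rm − r̄m) / 5 = 0.6458
Var(rm) = Σ(rm − r̄m)² / 5 = 0.5546
β = Cov / Var = 0.6458 / 0.5546 = 1.1644

1.16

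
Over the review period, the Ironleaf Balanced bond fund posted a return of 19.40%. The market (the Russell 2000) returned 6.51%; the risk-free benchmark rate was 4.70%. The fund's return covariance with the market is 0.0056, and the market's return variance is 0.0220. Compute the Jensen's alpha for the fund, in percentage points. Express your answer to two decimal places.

14.24

β = Cov / Var = 0.0056 / 0.0220 = 0.2545
E[R] = Rf + β(Rm − Rf) = 4.70% + 0.2545 × (6.51% − 4.70%) = 5.1606%
α = Rp − E[R] = 19.40% − 5.1606% = 14.2394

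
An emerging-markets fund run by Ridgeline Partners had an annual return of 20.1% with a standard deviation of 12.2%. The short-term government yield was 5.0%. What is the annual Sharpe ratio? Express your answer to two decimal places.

Sharpe = (Rp − Rf) / σp = (20.1% − 5.0%) / 12.2% = 15.10% / 12.2% = 1.2377

1.24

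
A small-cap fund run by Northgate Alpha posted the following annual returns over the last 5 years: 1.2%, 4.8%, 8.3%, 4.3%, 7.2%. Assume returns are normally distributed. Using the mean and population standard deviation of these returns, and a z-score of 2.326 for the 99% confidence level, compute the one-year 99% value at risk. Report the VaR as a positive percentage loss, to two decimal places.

0.59

μ = (1.2 + 4.8 + 8.3 + 4.3 + 7.2) / 5 = 5.1600%
Σ(r − μ)² = (1.2 − 5.1600)² + (4.8 − 5.1600)² + … = 30.5720
population σ = √(30.5720 / 5) = √6.1144 = 2.4727%
VaR = −(μ − z·σ) = −(5.1600 − 2.326 × 2.4727) = −(-0.5915) = 0.5915%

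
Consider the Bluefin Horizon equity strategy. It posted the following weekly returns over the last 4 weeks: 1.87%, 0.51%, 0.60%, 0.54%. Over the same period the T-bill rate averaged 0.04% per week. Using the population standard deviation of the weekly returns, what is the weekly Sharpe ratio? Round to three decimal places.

1.467

Mean return μ = 3.520 / 4 = 0.8800%
Σ(r − μ)² = (1.87 − 0.8800)² + (0.51 − 0.8800)² + … = 1.3110
population σ = √(1.3110 / 4) = √0.3278 = 0.5725%
Sharpe = (μ − rf) / σ = (0.8800 − 0.04) / 0.5725 = 0.8400 / 0.5725 = 1.4672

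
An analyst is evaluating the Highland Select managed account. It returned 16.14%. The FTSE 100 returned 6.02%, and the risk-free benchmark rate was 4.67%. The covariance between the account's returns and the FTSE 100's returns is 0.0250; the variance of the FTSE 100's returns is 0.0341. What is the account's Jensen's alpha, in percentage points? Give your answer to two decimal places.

β = Cov / Var = 0.0250 / 0.0341 = 0.7331
E[R] = Rf + β(Rm − Rf) = 4.67% + 0.7331 × (6.02% − 4.67%) = 5.6597%
α = Rp − E[R] = 16.14% − 5.6597% = 10.4803

10.48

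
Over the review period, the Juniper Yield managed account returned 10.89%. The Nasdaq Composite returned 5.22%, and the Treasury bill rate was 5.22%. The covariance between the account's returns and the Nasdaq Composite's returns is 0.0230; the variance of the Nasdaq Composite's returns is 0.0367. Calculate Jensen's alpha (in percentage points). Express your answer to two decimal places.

β = Cov / Var = 0.0230 / 0.0367 = 0.6267
E[R] = Rf + β(Rm − Rf) = 5.22% + 0.6267 × (5.22% − 5.22%) = 5.2200%
α = Rp − E[R] = 10.89% − 5.2200% = 5.6700

5.67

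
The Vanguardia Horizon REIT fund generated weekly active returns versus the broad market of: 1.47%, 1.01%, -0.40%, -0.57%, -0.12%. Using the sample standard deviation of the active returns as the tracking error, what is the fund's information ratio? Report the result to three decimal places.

Mean return r̄ = 1.390 / 5 = 0.2780%
Σ(r − r̄)² = (1.47 − 0.2780)² + (1.01 − 0.2780)² + … = 3.2939
sample σ = √(3.2939 / 4) = √0.8235 = 0.9075%
IR = r̄ / tracking error = 0.2780 / 0.9075 = 0.3063

0.306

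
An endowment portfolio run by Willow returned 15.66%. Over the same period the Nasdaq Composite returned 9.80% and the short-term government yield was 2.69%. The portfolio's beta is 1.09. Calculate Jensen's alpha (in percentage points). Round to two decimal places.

5.22

CAPM expected return = Rf + β(Rm − Rf) = 2.69% + 1.09 × (9.80% − 2.69%) = 2.69 + 1.09 × 7.11 = 10.4399%
Jensen's α = Rp − E[R] = 15.66% − 10.4399% = 5.2201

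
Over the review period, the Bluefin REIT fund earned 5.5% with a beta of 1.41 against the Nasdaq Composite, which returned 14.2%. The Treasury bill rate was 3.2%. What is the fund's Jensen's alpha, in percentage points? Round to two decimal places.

-13.21

CAPM expected return = Rf + β(Rm − Rf) = 3.2% + 1.41 × (14.2% − 3.2%) = 3.2 + 1.41 × 11.00 = 18.7100%
Jensen's α = Rp − E[R] = 5.5% − 18.7100% = -13.2100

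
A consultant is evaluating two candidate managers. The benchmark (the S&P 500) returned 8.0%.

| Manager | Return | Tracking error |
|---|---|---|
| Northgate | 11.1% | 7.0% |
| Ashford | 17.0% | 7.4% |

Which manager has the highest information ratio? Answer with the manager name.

Northgate: IR = (11.1% − 8.0%) / 7.0% = 0.443
Ashford: IR = (17.0% − 8.0%) / 7.4% = 1.216
Highest: Ashford (1.216).

Ashford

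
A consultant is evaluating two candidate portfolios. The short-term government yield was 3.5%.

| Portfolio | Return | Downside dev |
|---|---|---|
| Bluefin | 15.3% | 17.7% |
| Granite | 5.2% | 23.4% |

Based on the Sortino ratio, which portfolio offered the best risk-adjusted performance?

Bluefin: Sortino ratio = (15.3% − 3.5%) / 17.7% = 0.667
Granite: Sortino ratio = (5.2% − 3.5%) / 23.4% = 0.073
Highest: Bluefin (0.667).

Bluefin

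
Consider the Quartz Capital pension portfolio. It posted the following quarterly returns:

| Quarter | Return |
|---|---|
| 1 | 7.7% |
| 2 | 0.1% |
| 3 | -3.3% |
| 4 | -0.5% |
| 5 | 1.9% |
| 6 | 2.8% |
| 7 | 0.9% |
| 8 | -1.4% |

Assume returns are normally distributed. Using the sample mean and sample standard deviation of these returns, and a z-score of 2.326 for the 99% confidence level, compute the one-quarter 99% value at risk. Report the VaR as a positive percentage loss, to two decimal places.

6.65

μ = (7.7 + 0.1 − 3.3 − 0.5 + 1.9 + 2.8 + 0.9 − 1.4) / 8 = 8.20 / 8 = 1.0250%
Σ(r − μ)² = (7.7 − 1.0250)² + (0.1 − 1.0250)² + … = 76.2550
sample σ = √(76.2550 / 7) = √10.8936 = 3.3005%
VaR = −(μ − z·σ) = −(1.0250 − 2.326 × 3.3005) = −(-6.6520) = 6.6520%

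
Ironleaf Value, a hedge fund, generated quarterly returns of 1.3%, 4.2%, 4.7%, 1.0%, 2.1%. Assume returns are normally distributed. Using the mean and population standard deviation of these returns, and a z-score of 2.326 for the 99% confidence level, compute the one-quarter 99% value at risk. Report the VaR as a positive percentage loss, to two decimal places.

Mean return r̄ = 13.30 / 5 = 2.6600%
Population σ = √[Σ(r − r̄)² / 5] = √[11.4520 / 5] = √2.2904 = 1.5134%
VaR = −(r̄ − z·σ) = −(2.6600 − 2.326 × 1.5134) = −(-0.8602) = 0.8602%

0.86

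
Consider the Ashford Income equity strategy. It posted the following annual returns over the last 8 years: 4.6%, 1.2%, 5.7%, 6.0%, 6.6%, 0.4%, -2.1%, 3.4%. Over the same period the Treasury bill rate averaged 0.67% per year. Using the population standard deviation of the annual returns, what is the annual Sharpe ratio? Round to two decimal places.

r̄ = (4.6 + 1.2 + 5.7 + 6 + 6.6 + 0.4 − 2.1 + 3.4) / 8 = 3.2250%
Population σ = √[Σ(r − r̄)² / 8] = √[67.5750 / 8] = √8.4469 = 2.9064%
Sharpe = (r̄ − rf) / σ = (3.2250 − 0.67) / 2.9064 = 2.5550 / 2.9064 = 0.8791

0.88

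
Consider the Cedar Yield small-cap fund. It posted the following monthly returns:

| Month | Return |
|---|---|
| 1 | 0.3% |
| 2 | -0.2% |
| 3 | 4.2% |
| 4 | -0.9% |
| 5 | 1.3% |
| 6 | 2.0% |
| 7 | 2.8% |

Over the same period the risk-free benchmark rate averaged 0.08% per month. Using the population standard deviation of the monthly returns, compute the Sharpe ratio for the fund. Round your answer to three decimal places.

Mean return r̄ = 9.50 / 7 = 1.3571%
Σ(r − r̄)² = (0.3 − 1.3571)² + (-0.2 − 1.3571)² + … = 19.2171
population σ = √(19.2171 / 7) = √2.7453 = 1.6569%
Sharpe = (r̄ − rf) / σ = (1.3571 − 0.08) / 1.6569 = 1.2771 / 1.6569 = 0.7708

0.771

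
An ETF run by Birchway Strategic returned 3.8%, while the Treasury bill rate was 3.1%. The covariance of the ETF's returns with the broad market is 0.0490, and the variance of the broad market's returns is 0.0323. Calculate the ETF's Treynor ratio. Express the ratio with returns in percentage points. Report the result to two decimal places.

0.46

β = Cov / Var = 0.0490 / 0.0323 = 1.5170
Treynor = (Rp − Rf) / β = (3.8% − 3.1%) / 1.5170 = 0.70 / 1.5170 = 0.4614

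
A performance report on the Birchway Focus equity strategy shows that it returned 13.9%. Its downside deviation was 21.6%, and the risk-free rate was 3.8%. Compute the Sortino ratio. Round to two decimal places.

Sortino = (Rp − Rf) / σd = (13.9% − 3.8%) / 21.6% = 10.10% / 21.6% = 0.4676

0.47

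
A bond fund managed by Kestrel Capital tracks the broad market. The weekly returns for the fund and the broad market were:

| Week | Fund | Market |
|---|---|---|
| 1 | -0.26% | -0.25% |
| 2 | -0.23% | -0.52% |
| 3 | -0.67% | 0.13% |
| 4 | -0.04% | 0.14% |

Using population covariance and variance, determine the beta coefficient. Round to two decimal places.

-0.19

r̄p = -0.3000%,  r̄m = -0.1250%
Cov = Σ(rp − r̄p)(rm − r̄m) / 4 = -0.0145
Var(rm) = Σ(rm − r̄m)² / 4 = 0.0767
β = Cov / Var = -0.0145 / 0.0767 = -0.1890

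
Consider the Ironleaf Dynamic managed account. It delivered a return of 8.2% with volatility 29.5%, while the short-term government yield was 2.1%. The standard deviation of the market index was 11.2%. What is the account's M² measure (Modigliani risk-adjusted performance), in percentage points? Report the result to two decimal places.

Sharpe = (Rp − Rf) / σp = (8.2% − 2.1%) / 29.5% = 0.2068
M² = Rf + Sharpe × σm = 2.1% + 0.2068 × 11.2% = 4.4162%

4.42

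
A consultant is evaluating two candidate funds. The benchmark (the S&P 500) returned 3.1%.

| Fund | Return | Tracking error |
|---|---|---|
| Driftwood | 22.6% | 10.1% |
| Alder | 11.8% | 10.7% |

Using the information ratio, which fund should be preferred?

Driftwood: IR = (22.6% − 3.1%) / 10.1% = 1.931
Alder: IR = (11.8% − 3.1%) / 10.7% = 0.813
Highest: Driftwood (1.931).

Driftwood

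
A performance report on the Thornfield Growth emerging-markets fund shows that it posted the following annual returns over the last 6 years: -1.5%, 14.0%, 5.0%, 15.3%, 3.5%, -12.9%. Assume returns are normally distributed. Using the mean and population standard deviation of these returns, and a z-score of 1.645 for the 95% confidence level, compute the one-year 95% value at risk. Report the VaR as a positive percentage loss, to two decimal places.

Mean return r̄ = 23.40 / 6 = 3.9000%
Population std dev = √[544.7400 / 6] = 9.5284%
VaR = −(r̄ − z·σ) = −(3.9000 − 1.645 × 9.5284) = −(-11.7742) = 11.7742%

11.77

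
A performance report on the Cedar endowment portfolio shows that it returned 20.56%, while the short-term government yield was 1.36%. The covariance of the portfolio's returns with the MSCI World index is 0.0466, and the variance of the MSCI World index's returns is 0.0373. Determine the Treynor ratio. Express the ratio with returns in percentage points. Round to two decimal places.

15.37

β = Cov / Var = 0.0466 / 0.0373 = 1.2493
Treynor = (Rp − Rf) / β = (20.56% − 1.36%) / 1.2493 = 19.20 / 1.2493 = 15.3686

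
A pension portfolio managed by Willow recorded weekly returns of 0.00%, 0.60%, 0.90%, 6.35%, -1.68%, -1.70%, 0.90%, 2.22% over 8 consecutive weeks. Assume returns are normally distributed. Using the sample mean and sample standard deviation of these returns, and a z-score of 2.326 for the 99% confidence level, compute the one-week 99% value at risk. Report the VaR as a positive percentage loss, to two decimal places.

5.00

r̄ = (0 + 0.6 + 0.9 + 6.35 − 1.68 − 1.7 + 0.9 + 2.22) / 8 = 7.590 / 8 = 0.9488%
Sample σ = √[Σ(r − r̄)² / 7] = √[45.7423 / 7] = √6.5346 = 2.5563%
VaR = −(r̄ − z·σ) = −(0.9488 − 2.326 × 2.5563) = −(-4.9972) = 4.9972%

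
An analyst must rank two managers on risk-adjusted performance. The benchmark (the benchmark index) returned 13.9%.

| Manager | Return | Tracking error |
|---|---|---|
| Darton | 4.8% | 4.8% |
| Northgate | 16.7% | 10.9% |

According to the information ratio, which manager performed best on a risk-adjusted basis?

Darton: IR = (4.8% − 13.9%) / 4.8% = -1.896
Northgate: IR = (16.7% − 13.9%) / 10.9% = 0.257
Highest: Northgate (0.257).

Northgate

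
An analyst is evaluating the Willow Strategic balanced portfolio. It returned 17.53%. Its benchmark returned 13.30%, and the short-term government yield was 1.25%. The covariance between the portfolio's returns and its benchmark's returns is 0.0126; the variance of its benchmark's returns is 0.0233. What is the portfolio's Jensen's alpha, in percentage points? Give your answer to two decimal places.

β = Cov / Var = 0.0126 / 0.0233 = 0.5408
E[R] = Rf + β(Rm − Rf) = 1.25% + 0.5408 × (13.30% − 1.25%) = 7.7666%
α = Rp − E[R] = 17.53% − 7.7666% = 9.7634

9.76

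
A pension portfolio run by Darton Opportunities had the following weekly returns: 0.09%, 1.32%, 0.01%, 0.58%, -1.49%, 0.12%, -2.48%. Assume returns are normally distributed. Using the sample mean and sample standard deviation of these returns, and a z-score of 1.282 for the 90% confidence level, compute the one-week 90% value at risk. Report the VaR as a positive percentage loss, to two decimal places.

Mean return r̄ = -1.850 / 7 = -0.2643%
Σ(r − r̄)² = (0.09 − (-0.2643))² + (1.32 − (-0.2643))² + (0.01 − (-0.2643))² + … = 9.9830
sample σ = √(9.9830 / 6) = √1.6638 = 1.2899%
VaR = −(r̄ − z·σ) = −(-0.2643 − 1.282 × 1.2899) = −(-1.9180) = 1.9180%

1.92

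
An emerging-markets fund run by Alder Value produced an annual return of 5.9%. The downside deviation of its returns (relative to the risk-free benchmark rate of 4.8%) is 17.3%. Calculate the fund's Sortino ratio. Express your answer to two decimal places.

0.06

Sortino = (Rp − Rf) / σd = (5.9% − 4.8%) / 17.3% = 1.10% / 17.3% = 0.0636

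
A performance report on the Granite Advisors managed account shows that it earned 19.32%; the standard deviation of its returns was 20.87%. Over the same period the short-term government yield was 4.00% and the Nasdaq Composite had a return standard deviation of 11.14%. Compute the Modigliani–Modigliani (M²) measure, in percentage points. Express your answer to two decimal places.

12.18

Sharpe = (Rp − Rf) / σp = (19.32% − 4.00%) / 20.87% = 0.7341
M² = Rf + Sharpe × σm = 4.00% + 0.7341 × 11.14% = 12.1779%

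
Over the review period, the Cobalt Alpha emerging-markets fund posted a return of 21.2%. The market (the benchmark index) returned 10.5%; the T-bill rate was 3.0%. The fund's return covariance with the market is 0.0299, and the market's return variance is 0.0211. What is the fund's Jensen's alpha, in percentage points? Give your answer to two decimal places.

β = Cov / Var = 0.0299 / 0.0211 = 1.4171
E[R] = Rf + β(Rm − Rf) = 3.0% + 1.4171 × (10.5% − 3.0%) = 13.6283%
α = Rp − E[R] = 21.2% − 13.6283% = 7.5717

7.57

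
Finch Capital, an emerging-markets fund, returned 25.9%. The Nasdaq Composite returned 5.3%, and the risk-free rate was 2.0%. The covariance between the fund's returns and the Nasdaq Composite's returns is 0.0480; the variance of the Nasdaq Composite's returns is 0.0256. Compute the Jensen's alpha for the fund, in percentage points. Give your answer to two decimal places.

β = Cov / Var = 0.0480 / 0.0256 = 1.8750
E[R] = Rf + β(Rm − Rf) = 2.0% + 1.8750 × (5.3% − 2.0%) = 8.1875%
α = Rp − E[R] = 25.9% − 8.1875% = 17.7125

17.71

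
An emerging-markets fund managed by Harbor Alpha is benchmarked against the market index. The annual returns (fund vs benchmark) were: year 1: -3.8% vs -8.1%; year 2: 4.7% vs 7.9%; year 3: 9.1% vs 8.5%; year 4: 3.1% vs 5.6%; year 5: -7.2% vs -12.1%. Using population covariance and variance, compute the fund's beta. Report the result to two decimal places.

0.66

r̄p = 1.1800%,  r̄m = 0.3600%
Cov = Σ(rp − r̄p)(rm − r̄m) / 5 = 49.5232
Var(rm) = Σ(rm − r̄m)² / 5 = 75.4784
β = Cov / Var = 49.5232 / 75.4784 = 0.6561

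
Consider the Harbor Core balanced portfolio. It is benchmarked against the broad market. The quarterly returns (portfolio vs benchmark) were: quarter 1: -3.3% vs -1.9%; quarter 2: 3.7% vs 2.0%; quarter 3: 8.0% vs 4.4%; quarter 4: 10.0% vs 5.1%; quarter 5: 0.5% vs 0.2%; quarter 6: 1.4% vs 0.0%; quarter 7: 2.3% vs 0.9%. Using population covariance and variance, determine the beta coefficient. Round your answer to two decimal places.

r̄p = 3.2286%,  r̄m = 1.5286%
Cov = Σ(rp − r̄p)(rm − r̄m) / 7 = 9.6420
Var(rm) = Σ(rm − r̄m)² / 7 = 5.3535
β = Cov / Var = 9.6420 / 5.3535 = 1.8011

1.80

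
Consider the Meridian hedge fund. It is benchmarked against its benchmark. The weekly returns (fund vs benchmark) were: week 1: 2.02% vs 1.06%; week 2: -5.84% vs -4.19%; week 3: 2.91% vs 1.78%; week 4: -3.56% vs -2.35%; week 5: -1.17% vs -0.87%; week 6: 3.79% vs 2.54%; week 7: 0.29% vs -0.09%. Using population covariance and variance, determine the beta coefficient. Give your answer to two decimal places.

1.48

r̄p = -0.2229%,  r̄m = -0.3029%
Cov = Σ(rp − r̄p)(rm − r̄m) / 7 = 7.1861
Var(rm) = Σ(rm − r̄m)² / 7 = 4.8493
β = Cov / Var = 7.1861 / 4.8493 = 1.4819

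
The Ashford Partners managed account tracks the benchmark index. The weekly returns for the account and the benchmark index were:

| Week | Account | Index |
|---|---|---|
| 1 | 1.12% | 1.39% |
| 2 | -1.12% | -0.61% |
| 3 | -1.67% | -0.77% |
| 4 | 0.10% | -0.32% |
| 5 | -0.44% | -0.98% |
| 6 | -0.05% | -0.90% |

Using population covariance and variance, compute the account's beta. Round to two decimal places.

0.81

r̄p = -0.3433%,  r̄m = -0.3650%
Cov = Σ(rp − r̄p)(rm − r̄m) / 6 = 0.5364
Var(rm) = Σ(rm − r̄m)² / 6 = 0.6618
β = Cov / Var = 0.5364 / 0.6618 = 0.8105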